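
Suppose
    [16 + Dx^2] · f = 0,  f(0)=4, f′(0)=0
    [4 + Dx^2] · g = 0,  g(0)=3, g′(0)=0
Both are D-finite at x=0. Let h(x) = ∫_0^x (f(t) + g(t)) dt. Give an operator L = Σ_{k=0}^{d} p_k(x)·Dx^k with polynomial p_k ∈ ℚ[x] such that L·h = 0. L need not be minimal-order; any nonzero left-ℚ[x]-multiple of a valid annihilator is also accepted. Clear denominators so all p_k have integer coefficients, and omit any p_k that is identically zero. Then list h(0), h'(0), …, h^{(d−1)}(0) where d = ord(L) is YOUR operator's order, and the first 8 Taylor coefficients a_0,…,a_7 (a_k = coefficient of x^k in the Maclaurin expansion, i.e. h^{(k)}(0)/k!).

L = 64·Dx + 20·Dx^3 + Dx^5  (order 5).
h: a_k = 0, 7, 0, -38/3, 0, 134/15, 0, -148/45, …
ICs: h(0) = 0, h′(0) = 7, h′′(0) = 0, h′′′(0) = -76, h′′′′(0) = 0.

f: a_k = 4, 0, -32, 0, 128/3, 0, -1024/45, 0, …
g: a_k = 3, 0, -6, 0, 2, 0, -4/15, 0, …
f+g: L₀ = lclm(L_f,L_g), ord ≤ 2+2.
Integrate: L := L₀·Dx.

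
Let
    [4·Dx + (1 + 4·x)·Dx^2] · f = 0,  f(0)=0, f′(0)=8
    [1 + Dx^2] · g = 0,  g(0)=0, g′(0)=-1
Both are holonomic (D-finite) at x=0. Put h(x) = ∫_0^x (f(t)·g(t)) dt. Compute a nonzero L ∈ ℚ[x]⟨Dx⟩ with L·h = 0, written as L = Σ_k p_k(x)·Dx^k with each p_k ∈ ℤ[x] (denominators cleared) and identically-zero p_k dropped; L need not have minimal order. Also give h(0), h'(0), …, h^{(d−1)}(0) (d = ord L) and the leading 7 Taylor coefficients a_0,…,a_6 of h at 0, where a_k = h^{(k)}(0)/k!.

f: a_k = 0, 8, -16, 128/3, -128, 2048/5, -4096/3, …
g: a_k = 0, -1, 0, 1/6, 0, -1/120, 0, …
Product ⇒ symmetric product L₀, ord ≤ 4.
h=∫h₀ ⇒ L = L₀·Dx.
L = (-147 - 144·x - 224·x^2 + 256·x^3 + 256·x^4)·Dx + (-56 - 160·x + 384·x^2 + 512·x^3)·Dx^2 + (-150 - 160·x - 192·x^2 + 512·x^3 + 512·x^4)·Dx^3 + (-56 - 160·x + 384·x^2 + 512·x^3)·Dx^4 + (-3 - 16·x + 32·x^2 + 256·x^3 + 256·x^4)·Dx^5  (order 5).
h: a_k = 0, 0, 0, -8/3, 4, -124/15, 188/9, …
ICs: h(0) = 0, h′(0) = 0, h′′(0) = 0, h′′′(0) = -16, h′′′′(0) = 96.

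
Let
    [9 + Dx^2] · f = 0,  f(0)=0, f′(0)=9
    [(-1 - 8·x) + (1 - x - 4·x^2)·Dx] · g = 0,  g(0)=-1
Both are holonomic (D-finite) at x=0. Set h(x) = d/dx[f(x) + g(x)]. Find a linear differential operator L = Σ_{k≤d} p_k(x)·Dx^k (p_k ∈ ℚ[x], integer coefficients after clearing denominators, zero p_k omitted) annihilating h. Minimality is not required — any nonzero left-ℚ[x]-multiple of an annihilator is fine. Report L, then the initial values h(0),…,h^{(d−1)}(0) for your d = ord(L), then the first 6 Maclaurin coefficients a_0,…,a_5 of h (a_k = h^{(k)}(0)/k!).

L = (2358 + 13068·x + 57006·x^2 + 38520·x^3 + 83520·x^4 + 31104·x^5 + 41472·x^6) + (-189 - 1413·x + 1251·x^2 + 4203·x^3 + 5580·x^4 + 11952·x^5 + 12096·x^6 + 13824·x^7)·Dx + (262 + 1452·x + 6334·x^2 + 4280·x^3 + 9280·x^4 + 3456·x^5 + 4608·x^6)·Dx^2 + (-21 - 157·x + 139·x^2 + 467·x^3 + 620·x^4 + 1328·x^5 + 1344·x^6 + 1536·x^7)·Dx^3  (order 3).
h: a_k = 8, -10, -135/2, -116, -2357/8, -1086, …
ICs: h(0) = 8, h′(0) = -10, h′′(0) = -135.

f: a_k = 0, 9, 0, -27/2, 0, 243/40, …
g: a_k = -1, -1, -5, -9, -29, -65, …
f+g: L₀ = lclm(L_f,L_g), ord ≤ 2+1.
Derive L from L₀ (diff closure).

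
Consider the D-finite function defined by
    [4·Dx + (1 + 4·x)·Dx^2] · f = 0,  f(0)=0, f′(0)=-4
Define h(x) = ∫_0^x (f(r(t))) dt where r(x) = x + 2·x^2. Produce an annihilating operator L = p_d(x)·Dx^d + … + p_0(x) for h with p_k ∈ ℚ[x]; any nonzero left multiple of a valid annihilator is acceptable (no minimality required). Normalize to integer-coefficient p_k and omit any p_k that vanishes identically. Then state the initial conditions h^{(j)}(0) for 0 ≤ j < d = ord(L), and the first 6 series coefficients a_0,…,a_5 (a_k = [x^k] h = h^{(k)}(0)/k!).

f: a_k = 0, -4, 8, -64/3, 64, -1024/5, …
Change of var in L_f (x↦r) gives L₀.
h=∫₀ˣh₀: take L = L₀·Dx.
L = (16·x + 32·x^2)·Dx^2 + (1 + 8·x + 24·x^2 + 32·x^3)·Dx^3  (order 3).
h: a_k = 0, 0, -2, 0, 8/3, -32/5, …
ICs: h(0) = 0, h′(0) = 0, h′′(0) = -4.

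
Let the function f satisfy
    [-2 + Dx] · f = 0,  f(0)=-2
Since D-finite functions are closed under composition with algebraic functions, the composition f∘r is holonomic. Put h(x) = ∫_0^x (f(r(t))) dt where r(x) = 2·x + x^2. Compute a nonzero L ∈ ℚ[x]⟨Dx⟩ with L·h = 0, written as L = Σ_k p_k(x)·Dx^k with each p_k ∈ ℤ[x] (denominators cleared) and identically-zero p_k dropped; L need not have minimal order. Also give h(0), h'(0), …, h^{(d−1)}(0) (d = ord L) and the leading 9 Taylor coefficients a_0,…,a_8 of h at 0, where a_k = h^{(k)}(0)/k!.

f: a_k = -2, -4, -4, -8/3, -4/3, -8/15, -8/45, -16/315, -4/315, …
Change of var in L_f (x↦r) gives L₀.
h=∫₀ˣh₀: take L = L₀·Dx.
L = (-4 - 4·x)·Dx + Dx^2  (order 2).
h: a_k = 0, -2, -4, -20/3, -28/3, -172/15, -568/45, -3992/315, -740/63, …
ICs: h(0) = 0, h′(0) = -2.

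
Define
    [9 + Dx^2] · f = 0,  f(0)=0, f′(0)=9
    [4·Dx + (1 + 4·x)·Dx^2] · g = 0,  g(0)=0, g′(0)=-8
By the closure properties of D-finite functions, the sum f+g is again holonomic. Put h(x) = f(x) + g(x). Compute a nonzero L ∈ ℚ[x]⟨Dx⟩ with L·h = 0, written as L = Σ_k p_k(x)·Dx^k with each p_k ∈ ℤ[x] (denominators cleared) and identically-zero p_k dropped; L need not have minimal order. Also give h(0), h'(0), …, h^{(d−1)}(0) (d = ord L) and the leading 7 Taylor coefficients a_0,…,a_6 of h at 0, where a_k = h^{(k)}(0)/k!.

f: a_k = 0, 9, 0, -27/2, 0, 243/40, 0, …
g: a_k = 0, -8, 16, -128/3, 128, -2048/5, 4096/3, …
h₀=f+g: left-lcm gives L₀, ord ≤ 4.
L = (3780 + 2592·x + 5184·x^2)·Dx + (369 + 2124·x + 3888·x^2 + 5184·x^3)·Dx^2 + (420 + 288·x + 576·x^2)·Dx^3 + (41 + 236·x + 432·x^2 + 576·x^3)·Dx^4  (order 4).
h: a_k = 0, 1, 16, -337/6, 128, -16141/40, 4096/3, …
ICs: h(0) = 0, h′(0) = 1, h′′(0) = 32, h′′′(0) = -337.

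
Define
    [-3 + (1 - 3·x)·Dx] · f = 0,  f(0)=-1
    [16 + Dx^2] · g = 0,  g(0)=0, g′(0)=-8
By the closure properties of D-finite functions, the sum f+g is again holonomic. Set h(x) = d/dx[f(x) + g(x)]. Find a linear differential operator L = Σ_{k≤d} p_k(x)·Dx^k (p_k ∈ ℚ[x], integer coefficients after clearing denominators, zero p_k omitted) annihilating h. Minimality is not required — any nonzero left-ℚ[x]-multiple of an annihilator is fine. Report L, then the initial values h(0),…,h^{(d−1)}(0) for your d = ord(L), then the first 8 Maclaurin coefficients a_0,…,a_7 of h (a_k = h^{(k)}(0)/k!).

f: a_k = -1, -3, -9, -27, -81, -243, -729, -2187, …
g: a_k = 0, -8, 0, 64/3, 0, -256/15, 0, 2048/315, …
h₀=f+g: left-lcm gives L₀, ord ≤ 3.
h=h₀': d/dx-closure on L₀ ⇒ L.
L = (5952 - 4608·x + 6912·x^2) + (-560 + 2448·x - 3456·x^2 + 3456·x^3)·Dx + (372 - 288·x + 432·x^2)·Dx^2 + (-35 + 153·x - 216·x^2 + 216·x^3)·Dx^3  (order 3).
h: a_k = -11, -18, -17, -324, -3901/3, -4374, -686857/45, -52488, …
ICs: h(0) = -11, h′(0) = -18, h′′(0) = -34.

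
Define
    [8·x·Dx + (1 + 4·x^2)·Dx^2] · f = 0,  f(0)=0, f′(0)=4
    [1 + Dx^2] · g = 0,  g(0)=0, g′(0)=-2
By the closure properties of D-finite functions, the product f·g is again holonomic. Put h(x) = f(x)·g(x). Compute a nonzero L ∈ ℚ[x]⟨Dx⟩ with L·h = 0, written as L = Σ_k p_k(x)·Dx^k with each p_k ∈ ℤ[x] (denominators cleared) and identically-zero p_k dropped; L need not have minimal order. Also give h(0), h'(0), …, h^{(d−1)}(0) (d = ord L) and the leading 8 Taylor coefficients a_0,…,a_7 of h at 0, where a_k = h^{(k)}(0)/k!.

f: a_k = 0, 4, 0, -16/3, 0, 64/5, 0, -256/7, …
g: a_k = 0, -2, 0, 1/3, 0, -1/60, 0, 1/2520, …
L₀ := L_f ⊗_s L_g (sym. prod.), ord ≤ 4.
L = (85 + 944·x^2 + 416·x^4 + 256·x^6 + 256·x^8) + (144·x + 704·x^3 + 768·x^5 + 1024·x^7)·Dx + (90 + 992·x^2 + 576·x^4 + 512·x^6 + 512·x^8)·Dx^2 + (144·x + 704·x^3 + 768·x^5 + 1024·x^7)·Dx^3 + (5 + 48·x^2 + 160·x^4 + 256·x^6 + 256·x^8)·Dx^4  (order 4).
h: a_k = 0, 0, -8, 0, 12, 0, -247/9, 0, …
ICs: h(0) = 0, h′(0) = 0, h′′(0) = -16, h′′′(0) = 0.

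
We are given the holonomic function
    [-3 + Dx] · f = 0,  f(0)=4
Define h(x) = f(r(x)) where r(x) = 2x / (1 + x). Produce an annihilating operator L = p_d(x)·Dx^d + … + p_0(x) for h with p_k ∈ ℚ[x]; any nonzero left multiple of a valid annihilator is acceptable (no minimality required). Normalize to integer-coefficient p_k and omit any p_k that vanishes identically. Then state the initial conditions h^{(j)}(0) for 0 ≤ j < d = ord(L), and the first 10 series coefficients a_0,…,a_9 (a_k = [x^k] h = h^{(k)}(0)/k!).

L = -6 + (1 + 2·x + x^2)·Dx  (order 1).
h: a_k = 4, 24, 48, 24, -24, -24/5, 96/5, -456/35, -48/35, 408/35, …
ICs: h(0) = 4.

f: a_k = 4, 12, 18, 18, 27/2, 81/10, 81/20, 243/140, 729/1120, 243/1120, …
L₀ from L_f via x↦r, Dx↦r'^{-1}Dx.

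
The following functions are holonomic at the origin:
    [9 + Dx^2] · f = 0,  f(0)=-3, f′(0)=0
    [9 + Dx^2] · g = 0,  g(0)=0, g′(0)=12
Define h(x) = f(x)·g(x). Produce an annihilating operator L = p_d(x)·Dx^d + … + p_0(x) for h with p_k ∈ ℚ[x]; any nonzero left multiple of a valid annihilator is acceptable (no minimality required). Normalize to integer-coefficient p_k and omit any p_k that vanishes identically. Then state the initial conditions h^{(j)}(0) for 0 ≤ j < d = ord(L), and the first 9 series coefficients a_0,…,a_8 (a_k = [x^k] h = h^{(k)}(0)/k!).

L = 36·Dx + Dx^3  (order 3).
h: a_k = 0, -36, 0, 216, 0, -1944/5, 0, 11664/35, 0, …
ICs: h(0) = 0, h′(0) = -36, h′′(0) = 0.

f: a_k = -3, 0, 27/2, 0, -81/8, 0, 243/80, 0, -2187/4480, …
g: a_k = 0, 12, 0, -18, 0, 81/10, 0, -243/140, 0, …
f·g: L₀ = L_f ⊗_s L_g, ord ≤ 2·2.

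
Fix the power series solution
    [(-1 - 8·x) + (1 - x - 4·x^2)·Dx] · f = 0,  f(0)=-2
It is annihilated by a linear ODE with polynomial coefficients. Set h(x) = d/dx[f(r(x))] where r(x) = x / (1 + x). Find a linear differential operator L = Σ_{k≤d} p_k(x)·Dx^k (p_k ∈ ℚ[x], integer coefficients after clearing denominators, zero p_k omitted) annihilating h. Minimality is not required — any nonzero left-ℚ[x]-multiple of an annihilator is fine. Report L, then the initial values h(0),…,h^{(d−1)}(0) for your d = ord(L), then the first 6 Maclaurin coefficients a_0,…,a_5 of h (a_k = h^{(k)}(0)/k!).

L = (8 + 24·x + 120·x^2 + 72·x^3) + (-1 - 11·x - 15·x^2 + 31·x^3 + 36·x^4)·Dx  (order 1).
h: a_k = -2, -16, 0, -128, 160, -960, …
ICs: h(0) = -2.

f: a_k = -2, -2, -10, -18, -58, -130, …
Substitute x→r, Dx→(1/r')Dx; clear ⇒ L₀.
Differentiate: ansatz ord ≤ ord L₀ ⇒ L.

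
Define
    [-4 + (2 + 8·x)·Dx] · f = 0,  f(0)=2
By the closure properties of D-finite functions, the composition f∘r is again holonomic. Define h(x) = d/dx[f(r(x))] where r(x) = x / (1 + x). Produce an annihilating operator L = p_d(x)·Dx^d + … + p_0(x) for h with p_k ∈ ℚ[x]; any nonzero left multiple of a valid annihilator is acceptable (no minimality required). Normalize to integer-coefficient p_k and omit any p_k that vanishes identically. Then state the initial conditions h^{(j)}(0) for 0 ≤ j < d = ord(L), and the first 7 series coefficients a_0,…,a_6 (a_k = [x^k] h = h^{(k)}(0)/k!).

L = (-4 - 10·x) + (-1 - 6·x - 5·x^2)·Dx  (order 1).
h: a_k = 4, -16, 60, -240, 1020, -4512, 20468, …
ICs: h(0) = 4.

f: a_k = 2, 4, -4, 8, -20, 56, -168, …
L₀ from L_f via x↦r, Dx↦r'^{-1}Dx.
Differentiate: ansatz ord ≤ ord L₀ ⇒ L.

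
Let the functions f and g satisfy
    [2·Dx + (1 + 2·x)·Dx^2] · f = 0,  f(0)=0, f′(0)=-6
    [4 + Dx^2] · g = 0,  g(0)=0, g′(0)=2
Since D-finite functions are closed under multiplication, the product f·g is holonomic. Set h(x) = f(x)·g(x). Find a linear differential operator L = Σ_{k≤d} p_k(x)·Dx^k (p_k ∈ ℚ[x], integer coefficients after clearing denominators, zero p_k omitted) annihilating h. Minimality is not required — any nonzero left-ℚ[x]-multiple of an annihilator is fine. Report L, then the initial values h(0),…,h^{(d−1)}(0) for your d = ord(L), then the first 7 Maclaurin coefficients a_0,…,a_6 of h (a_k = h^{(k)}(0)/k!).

L = (-48 + 192·x + 1216·x^2 + 2048·x^3 + 1024·x^4) + (32 + 320·x + 768·x^2 + 512·x^3)·Dx + (160·x + 672·x^2 + 1024·x^3 + 512·x^4)·Dx^2 + (8 + 80·x + 192·x^2 + 128·x^3)·Dx^3 + (3 + 28·x + 92·x^2 + 128·x^3 + 64·x^4)·Dx^4  (order 4).
h: a_k = 0, 0, -12, 12, -8, 16, -88/3, …
ICs: h(0) = 0, h′(0) = 0, h′′(0) = -24, h′′′(0) = 72.

f: a_k = 0, -6, 6, -8, 12, -96/5, 32, …
g: a_k = 0, 2, 0, -4/3, 0, 4/15, 0, …
Product ⇒ symmetric product L₀, ord ≤ 4.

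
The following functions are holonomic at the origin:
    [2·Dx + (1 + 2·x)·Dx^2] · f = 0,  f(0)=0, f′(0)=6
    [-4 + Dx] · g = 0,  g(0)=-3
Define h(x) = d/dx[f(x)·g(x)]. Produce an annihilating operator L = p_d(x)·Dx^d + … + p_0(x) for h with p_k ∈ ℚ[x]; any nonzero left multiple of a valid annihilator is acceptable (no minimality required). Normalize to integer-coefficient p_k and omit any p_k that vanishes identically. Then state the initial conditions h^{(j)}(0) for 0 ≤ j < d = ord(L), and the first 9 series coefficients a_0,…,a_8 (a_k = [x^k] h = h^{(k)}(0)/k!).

L = (16 + 64·x + 128·x^2) + (-8 - 40·x - 64·x^2)·Dx + (1 + 6·x + 8·x^2)·Dx^2  (order 2).
h: a_k = -18, -108, -288, -432, -528, -384, -2176/5, 256/5, -4224/7, …
ICs: h(0) = -18, h′(0) = -108.

f: a_k = 0, 6, -6, 8, -12, 96/5, -32, 384/7, -96, …
g: a_k = -3, -12, -24, -32, -32, -128/5, -256/15, -1024/105, -512/105, …
f·g: L₀ = L_f ⊗_s L_g, ord ≤ 2·1.
Differentiate: ansatz ord ≤ ord L₀ ⇒ L.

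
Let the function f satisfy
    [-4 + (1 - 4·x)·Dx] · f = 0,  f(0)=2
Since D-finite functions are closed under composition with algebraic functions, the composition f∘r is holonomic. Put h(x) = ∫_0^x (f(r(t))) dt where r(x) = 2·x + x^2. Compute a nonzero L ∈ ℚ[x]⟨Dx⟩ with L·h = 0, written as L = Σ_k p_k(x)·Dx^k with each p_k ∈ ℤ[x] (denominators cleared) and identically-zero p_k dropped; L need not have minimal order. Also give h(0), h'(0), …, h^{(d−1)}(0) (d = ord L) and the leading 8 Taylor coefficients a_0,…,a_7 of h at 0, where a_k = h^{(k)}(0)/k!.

L = (8 + 8·x)·Dx + (-1 + 8·x + 4·x^2)·Dx^2  (order 2).
h: a_k = 0, 2, 8, 136/3, 288, 1952, 41344/3, 700544/7, …
ICs: h(0) = 0, h′(0) = 2.

f: a_k = 2, 8, 32, 128, 512, 2048, 8192, 32768, …
L₀ from L_f via x↦r, Dx↦r'^{-1}Dx.
h=∫h₀ ⇒ L = L₀·Dx.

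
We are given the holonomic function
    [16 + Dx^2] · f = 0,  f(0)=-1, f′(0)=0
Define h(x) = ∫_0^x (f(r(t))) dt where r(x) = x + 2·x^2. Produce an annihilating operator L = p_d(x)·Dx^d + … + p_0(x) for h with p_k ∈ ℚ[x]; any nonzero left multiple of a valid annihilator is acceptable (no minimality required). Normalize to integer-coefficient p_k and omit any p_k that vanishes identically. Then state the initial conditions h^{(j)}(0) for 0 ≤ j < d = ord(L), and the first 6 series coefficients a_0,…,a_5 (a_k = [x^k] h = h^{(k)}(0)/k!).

L = (16 + 192·x + 768·x^2 + 1024·x^3)·Dx - 4·Dx^2 + (1 + 4·x)·Dx^3  (order 3).
h: a_k = 0, -1, 0, 8/3, 8, 64/15, …
ICs: h(0) = 0, h′(0) = -1, h′′(0) = 0.

f: a_k = -1, 0, 8, 0, -32/3, 0, …
Substitute x→r, Dx→(1/r')Dx; clear ⇒ L₀.
h=∫h₀ ⇒ L = L₀·Dx.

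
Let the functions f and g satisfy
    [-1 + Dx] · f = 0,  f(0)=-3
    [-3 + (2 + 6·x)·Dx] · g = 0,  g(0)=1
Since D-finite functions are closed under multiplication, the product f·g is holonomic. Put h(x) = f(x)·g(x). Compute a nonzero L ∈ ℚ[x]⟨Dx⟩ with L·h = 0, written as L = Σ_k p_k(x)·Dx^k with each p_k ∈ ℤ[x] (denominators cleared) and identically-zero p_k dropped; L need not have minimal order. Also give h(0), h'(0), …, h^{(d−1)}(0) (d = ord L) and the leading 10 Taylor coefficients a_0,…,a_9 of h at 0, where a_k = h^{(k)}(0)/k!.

f: a_k = -3, -3, -3/2, -1/2, -1/8, -1/40, -1/240, -1/1680, -1/13440, -1/120960, …
g: a_k = 1, 3/2, -9/8, 27/16, -405/128, 1701/256, -15309/1024, 72171/2048, -2814669/32768, 14073345/65536, …
f·g: L₀ = L_f ⊗_s L_g, ord ≤ 1·1.
L = (-5 - 6·x) + (2 + 6·x)·Dx  (order 1).
h: a_k = -3, -15/2, -21/8, -71/16, 671/128, -16157/1280, 88837/3072, -14933039/215040, 589833983/3440640, -3828061859/8847360, …
ICs: h(0) = -3.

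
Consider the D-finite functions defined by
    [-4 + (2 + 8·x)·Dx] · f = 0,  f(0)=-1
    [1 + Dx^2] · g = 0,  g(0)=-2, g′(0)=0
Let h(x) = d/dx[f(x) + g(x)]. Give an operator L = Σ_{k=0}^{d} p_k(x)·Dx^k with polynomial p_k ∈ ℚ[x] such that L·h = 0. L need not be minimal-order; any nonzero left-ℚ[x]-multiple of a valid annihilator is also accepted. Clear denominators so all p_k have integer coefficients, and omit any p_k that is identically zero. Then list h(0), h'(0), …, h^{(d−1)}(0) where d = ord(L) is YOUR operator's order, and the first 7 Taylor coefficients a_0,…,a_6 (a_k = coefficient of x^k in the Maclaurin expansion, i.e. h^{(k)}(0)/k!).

L = (-122 - 16·x - 32·x^2) + (-13 - 60·x - 48·x^2 - 64·x^3)·Dx + (-122 - 16·x - 32·x^2)·Dx^2 + (-13 - 60·x - 48·x^2 - 64·x^3)·Dx^3  (order 3).
h: a_k = -2, 6, -12, 119/3, -140, 30241/60, -1848, …
ICs: h(0) = -2, h′(0) = 6, h′′(0) = -24.

f: a_k = -1, -2, 2, -4, 10, -28, 84, …
g: a_k = -2, 0, 1, 0, -1/12, 0, 1/360, …
h₀=f+g: left-lcm gives L₀, ord ≤ 3.
h=h₀': d/dx-closure on L₀ ⇒ L.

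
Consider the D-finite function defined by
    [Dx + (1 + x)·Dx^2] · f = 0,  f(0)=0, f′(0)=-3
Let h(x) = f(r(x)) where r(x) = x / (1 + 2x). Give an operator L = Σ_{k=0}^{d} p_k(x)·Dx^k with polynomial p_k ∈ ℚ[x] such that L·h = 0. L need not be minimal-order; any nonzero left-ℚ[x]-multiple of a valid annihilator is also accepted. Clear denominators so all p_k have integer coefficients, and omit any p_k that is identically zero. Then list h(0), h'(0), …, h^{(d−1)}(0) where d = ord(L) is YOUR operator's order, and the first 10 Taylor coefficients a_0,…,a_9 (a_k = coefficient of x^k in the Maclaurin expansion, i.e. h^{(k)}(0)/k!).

L = (5 + 12·x)·Dx + (1 + 5·x + 6·x^2)·Dx^2  (order 2).
h: a_k = 0, -3, 15/2, -19, 195/4, -633/5, 665/2, -6177/7, 18915/8, -19171/3, …
ICs: h(0) = 0, h′(0) = -3.

f: a_k = 0, -3, 3/2, -1, 3/4, -3/5, 1/2, -3/7, 3/8, -1/3, …
L₀ from L_f via x↦r, Dx↦r'^{-1}Dx.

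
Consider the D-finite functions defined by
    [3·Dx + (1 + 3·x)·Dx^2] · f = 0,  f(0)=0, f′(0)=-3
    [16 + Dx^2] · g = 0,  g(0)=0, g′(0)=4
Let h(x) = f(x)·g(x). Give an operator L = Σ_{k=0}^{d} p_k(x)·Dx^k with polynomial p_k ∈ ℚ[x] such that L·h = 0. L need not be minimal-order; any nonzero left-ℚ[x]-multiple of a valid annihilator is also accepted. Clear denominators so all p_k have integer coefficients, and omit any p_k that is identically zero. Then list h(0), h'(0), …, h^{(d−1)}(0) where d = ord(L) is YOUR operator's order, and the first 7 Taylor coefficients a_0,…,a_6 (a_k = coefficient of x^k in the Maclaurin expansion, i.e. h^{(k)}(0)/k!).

f: a_k = 0, -3, 9/2, -9, 81/4, -243/5, 243/2, …
g: a_k = 0, 4, 0, -32/3, 0, 128/15, 0, …
f·g: L₀ = L_f ⊗_s L_g, ord ≤ 2·2.
L = (2272 + 127488·x + 781056·x^2 + 1769472·x^3 + 1327104·x^4) + (4416 + 50112·x + 165888·x^2 + 165888·x^3)·Dx + (1022 + 19392·x + 102816·x^2 + 221184·x^3 + 165888·x^4)·Dx^2 + (276 + 3132·x + 10368·x^2 + 10368·x^3)·Dx^3 + (55 + 714·x + 3375·x^2 + 6912·x^3 + 5184·x^4)·Dx^4  (order 4).
h: a_k = 0, 0, -12, 18, -4, 33, -124, …
ICs: h(0) = 0, h′(0) = 0, h′′(0) = -24, h′′′(0) = 108.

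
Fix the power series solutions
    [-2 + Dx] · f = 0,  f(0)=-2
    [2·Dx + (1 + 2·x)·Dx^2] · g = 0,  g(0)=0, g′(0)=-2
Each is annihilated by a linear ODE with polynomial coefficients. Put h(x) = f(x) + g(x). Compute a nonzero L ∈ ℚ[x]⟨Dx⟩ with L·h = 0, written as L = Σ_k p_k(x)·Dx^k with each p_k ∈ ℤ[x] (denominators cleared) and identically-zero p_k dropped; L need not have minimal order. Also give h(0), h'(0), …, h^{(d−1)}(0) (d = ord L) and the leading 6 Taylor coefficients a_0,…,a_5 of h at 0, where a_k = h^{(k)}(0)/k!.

f: a_k = -2, -4, -4, -8/3, -4/3, -8/15, …
g: a_k = 0, -2, 2, -8/3, 4, -32/5, …
Sum ⇒ L₀ = lclm(L_f,L_g) in ℚ(x)⟨Dx⟩.
L = (-6 - 4·x)·Dx + (1 - 4·x - 4·x^2)·Dx^2 + (1 + 3·x + 2·x^2)·Dx^3  (order 3).
h: a_k = -2, -6, -2, -16/3, 8/3, -104/15, …
ICs: h(0) = -2, h′(0) = -6, h′′(0) = -4.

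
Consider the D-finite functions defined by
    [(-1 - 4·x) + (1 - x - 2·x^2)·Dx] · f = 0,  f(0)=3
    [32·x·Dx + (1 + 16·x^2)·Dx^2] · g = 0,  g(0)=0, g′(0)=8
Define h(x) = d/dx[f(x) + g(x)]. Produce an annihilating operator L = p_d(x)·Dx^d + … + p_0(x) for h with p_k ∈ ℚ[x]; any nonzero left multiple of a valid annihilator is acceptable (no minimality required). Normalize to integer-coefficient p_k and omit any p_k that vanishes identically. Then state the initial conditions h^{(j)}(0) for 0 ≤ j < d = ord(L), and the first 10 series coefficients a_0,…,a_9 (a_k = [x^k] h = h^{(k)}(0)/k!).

L = (-96 + 384·x + 6912·x^2 + 15360·x^3 + 40704·x^4 + 12288·x^6) + (31 + 104·x - 392·x^2 + 736·x^3 + 14912·x^4 + 27904·x^5 + 3072·x^6 + 12288·x^7)·Dx + (-3 - 19·x - 128·x^2 - 152·x^3 - 1128·x^4 + 2496·x^5 + 2560·x^6 + 1024·x^7 + 2048·x^8)·Dx^2  (order 2).
h: a_k = 11, 18, -83, 132, 2363, 774, -30983, 4104, 533495, 20490, …
ICs: h(0) = 11, h′(0) = 18.

f: a_k = 3, 3, 9, 15, 33, 63, 129, 255, 513, 1023, …
g: a_k = 0, 8, 0, -128/3, 0, 2048/5, 0, -32768/7, 0, 524288/9, …
L₀ := lclm(L_f,L_g); ord L₀ ≤ 1+2.
Derive L from L₀ (diff closure).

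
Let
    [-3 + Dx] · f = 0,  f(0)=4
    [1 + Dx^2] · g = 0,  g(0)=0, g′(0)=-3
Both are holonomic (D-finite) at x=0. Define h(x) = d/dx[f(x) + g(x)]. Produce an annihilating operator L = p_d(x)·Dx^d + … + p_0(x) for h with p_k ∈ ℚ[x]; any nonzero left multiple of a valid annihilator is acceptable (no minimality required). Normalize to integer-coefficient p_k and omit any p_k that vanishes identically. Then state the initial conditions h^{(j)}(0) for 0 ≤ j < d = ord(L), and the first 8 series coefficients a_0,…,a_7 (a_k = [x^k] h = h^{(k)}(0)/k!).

f: a_k = 4, 12, 18, 18, 27/2, 81/10, 81/20, 243/140, …
g: a_k = 0, -3, 0, 1/2, 0, -1/40, 0, 1/1680, …
L₀ := lclm(L_f,L_g); ord L₀ ≤ 1+2.
Differentiate: ansatz ord ≤ ord L₀ ⇒ L.
L = 3 - Dx + 3·Dx^2 - Dx^3  (order 3).
h: a_k = 9, 36, 111/2, 54, 323/8, 243/10, 2917/240, 729/140, …
ICs: h(0) = 9, h′(0) = 36, h′′(0) = 111.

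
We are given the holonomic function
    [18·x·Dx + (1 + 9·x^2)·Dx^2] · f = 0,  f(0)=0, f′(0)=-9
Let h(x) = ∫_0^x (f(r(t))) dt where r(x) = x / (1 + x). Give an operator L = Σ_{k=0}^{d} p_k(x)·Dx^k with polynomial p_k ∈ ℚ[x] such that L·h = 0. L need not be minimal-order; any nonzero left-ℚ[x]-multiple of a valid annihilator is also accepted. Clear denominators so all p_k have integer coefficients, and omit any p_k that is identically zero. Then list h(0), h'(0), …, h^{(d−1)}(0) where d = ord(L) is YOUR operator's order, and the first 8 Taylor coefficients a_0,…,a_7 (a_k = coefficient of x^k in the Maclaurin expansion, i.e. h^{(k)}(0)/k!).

f: a_k = 0, -9, 0, 27, 0, -729/5, 0, 6561/7, …
Substitute x→r, Dx→(1/r')Dx; clear ⇒ L₀.
∫: right-multiply L₀ by Dx.
L = (2 + 20·x)·Dx^2 + (1 + 2·x + 10·x^2)·Dx^3  (order 3).
h: a_k = 0, 0, -9/2, 3, 9/2, -72/5, 6/5, 468/7, …
ICs: h(0) = 0, h′(0) = 0, h′′(0) = -9.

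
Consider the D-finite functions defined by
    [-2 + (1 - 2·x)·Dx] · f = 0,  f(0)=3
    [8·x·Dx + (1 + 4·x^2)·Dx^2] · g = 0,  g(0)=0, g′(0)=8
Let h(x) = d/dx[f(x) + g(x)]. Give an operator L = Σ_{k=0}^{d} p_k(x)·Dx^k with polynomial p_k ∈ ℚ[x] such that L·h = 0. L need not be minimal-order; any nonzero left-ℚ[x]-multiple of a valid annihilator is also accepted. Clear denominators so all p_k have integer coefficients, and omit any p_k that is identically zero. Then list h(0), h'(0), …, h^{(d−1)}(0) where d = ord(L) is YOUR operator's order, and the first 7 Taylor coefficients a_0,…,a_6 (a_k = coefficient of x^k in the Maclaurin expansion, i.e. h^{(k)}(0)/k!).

f: a_k = 3, 6, 12, 24, 48, 96, 192, …
g: a_k = 0, 8, 0, -32/3, 0, 128/5, 0, …
Weyl lclm of L_f,L_g ⇒ L₀ (ord ≤ 3).
h=h₀': d/dx-closure on L₀ ⇒ L.
L = (-8 + 64·x + 96·x^2) + (8 - 8·x + 32·x^2 + 96·x^3)·Dx + (-1 + 16·x^4)·Dx^2  (order 2).
h: a_k = 14, 24, 40, 192, 608, 1152, 2176, …
ICs: h(0) = 14, h′(0) = 24.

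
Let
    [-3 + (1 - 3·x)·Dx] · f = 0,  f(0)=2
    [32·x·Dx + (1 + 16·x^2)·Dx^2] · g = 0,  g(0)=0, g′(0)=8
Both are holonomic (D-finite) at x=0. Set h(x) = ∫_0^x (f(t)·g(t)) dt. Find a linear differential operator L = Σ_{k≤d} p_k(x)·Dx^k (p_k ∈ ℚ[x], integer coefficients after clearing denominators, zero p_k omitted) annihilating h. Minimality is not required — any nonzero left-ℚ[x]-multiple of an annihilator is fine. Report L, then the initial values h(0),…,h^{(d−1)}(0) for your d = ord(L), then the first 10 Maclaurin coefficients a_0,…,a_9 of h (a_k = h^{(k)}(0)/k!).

L = 96·x·Dx + (6 - 32·x + 192·x^2)·Dx^2 + (-1 + 3·x - 16·x^2 + 48·x^3)·Dx^3  (order 3).
h: a_k = 0, 0, 8, 16, 44/3, 176/5, 3368/15, 20208/35, 12086/35, 96688/105, …
ICs: h(0) = 0, h′(0) = 0, h′′(0) = 16.

f: a_k = 2, 6, 18, 54, 162, 486, 1458, 4374, 13122, 39366, …
g: a_k = 0, 8, 0, -128/3, 0, 2048/5, 0, -32768/7, 0, 524288/9, …
Sym-product of L_f,L_g gives L₀ (≤ ord 2).
h=∫h₀ ⇒ L = L₀·Dx.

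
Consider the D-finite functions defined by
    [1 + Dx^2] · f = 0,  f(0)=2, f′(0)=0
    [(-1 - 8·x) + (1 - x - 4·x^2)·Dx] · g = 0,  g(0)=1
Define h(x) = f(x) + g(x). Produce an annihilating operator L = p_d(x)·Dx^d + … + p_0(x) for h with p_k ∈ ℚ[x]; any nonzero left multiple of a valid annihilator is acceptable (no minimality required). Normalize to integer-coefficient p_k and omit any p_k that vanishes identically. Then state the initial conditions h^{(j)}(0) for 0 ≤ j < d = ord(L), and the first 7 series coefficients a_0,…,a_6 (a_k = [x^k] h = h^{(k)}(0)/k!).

f: a_k = 2, 0, -1, 0, 1/12, 0, -1/360, …
g: a_k = 1, 1, 5, 9, 29, 65, 181, …
h₀=f+g: left-lcm gives L₀, ord ≤ 3.
L = (-55 - 486·x - 553·x^2 - 1488·x^3 - 80·x^4 - 128·x^5) + (11 + 11·x + 23·x^2 - 169·x^3 - 348·x^4 - 48·x^5 - 64·x^6)·Dx + (-55 - 486·x - 553·x^2 - 1488·x^3 - 80·x^4 - 128·x^5)·Dx^2 + (11 + 11·x + 23·x^2 - 169·x^3 - 348·x^4 - 48·x^5 - 64·x^6)·Dx^3  (order 3).
h: a_k = 3, 1, 4, 9, 349/12, 65, 65159/360, …
ICs: h(0) = 3, h′(0) = 1, h′′(0) = 8.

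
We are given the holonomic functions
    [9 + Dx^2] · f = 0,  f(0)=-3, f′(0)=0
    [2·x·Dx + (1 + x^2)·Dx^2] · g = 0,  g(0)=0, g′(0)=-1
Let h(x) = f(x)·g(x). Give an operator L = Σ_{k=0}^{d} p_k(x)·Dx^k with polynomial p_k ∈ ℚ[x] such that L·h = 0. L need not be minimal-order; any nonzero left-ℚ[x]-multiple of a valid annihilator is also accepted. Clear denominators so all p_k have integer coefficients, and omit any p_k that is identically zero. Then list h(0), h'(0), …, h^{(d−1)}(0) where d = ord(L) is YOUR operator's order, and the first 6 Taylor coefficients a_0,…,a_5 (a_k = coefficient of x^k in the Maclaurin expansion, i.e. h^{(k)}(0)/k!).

L = (1170 + 3834·x^2 + 4779·x^4 + 2916·x^6 + 729·x^8) + (396·x + 1044·x^3 + 972·x^5 + 324·x^7)·Dx + (220 + 768·x^2 + 1026·x^4 + 648·x^6 + 162·x^8)·Dx^2 + (44·x + 116·x^3 + 108·x^5 + 36·x^7)·Dx^3 + (10 + 38·x^2 + 55·x^4 + 36·x^6 + 9·x^8)·Dx^4  (order 4).
h: a_k = 0, 3, 0, -29/2, 0, 609/40, …
ICs: h(0) = 0, h′(0) = 3, h′′(0) = 0, h′′′(0) = -87.

f: a_k = -3, 0, 27/2, 0, -81/8, 0, …
g: a_k = 0, -1, 0, 1/3, 0, -1/5, …
h₀=f·g: eliminate ⇒ L₀, order ≤ 2·2.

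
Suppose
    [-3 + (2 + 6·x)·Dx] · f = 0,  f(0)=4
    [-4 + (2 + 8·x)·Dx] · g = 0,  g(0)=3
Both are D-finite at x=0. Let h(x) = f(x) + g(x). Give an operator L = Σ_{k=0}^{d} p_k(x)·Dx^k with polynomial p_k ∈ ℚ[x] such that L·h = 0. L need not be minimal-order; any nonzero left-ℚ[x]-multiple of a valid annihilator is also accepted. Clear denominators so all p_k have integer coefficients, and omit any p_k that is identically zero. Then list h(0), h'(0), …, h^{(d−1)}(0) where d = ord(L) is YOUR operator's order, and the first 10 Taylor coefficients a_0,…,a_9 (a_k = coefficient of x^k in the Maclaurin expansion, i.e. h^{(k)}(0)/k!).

f: a_k = 4, 6, -9/2, 27/4, -405/32, 1701/64, -15309/256, 72171/512, -2814669/8192, 14073345/16384, …
g: a_k = 3, 6, -6, 12, -30, 84, -252, 792, -2574, 8580, …
L₀ := lclm(L_f,L_g); ord L₀ ≤ 1+1.
L = -6 + (7 + 24·x)·Dx + (2 + 14·x + 24·x^2)·Dx^2  (order 2).
h: a_k = 7, 12, -21/2, 75/4, -1365/32, 7077/64, -79821/256, 477675/512, -23900877/8192, 154648065/16384, …
ICs: h(0) = 7, h′(0) = 12.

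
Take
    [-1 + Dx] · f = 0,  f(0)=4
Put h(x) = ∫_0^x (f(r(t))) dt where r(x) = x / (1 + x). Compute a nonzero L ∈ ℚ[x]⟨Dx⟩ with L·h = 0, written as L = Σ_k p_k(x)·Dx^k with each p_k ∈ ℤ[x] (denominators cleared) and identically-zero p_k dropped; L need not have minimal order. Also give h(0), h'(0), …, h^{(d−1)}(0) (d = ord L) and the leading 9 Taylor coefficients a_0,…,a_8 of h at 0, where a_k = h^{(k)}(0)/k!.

f: a_k = 4, 4, 2, 2/3, 1/6, 1/30, 1/180, 1/1260, 1/10080, …
Substitute x→r, Dx→(1/r')Dx; clear ⇒ L₀.
Integrate: L := L₀·Dx.
L = -Dx + (1 + 2·x + x^2)·Dx^2  (order 2).
h: a_k = 0, 4, 2, -2/3, 1/6, 1/30, -19/180, 151/1260, -1091/10080, …
ICs: h(0) = 0, h′(0) = 4.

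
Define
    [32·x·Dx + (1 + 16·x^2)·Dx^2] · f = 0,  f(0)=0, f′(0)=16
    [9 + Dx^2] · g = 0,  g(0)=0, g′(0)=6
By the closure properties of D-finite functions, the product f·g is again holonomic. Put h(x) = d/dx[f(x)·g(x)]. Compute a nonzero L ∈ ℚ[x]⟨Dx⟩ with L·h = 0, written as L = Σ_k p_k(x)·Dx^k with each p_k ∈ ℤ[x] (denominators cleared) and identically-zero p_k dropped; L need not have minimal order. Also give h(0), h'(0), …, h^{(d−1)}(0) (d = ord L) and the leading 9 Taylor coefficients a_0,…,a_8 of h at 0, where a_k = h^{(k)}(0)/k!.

L = (2922993 + 113986656·x^2 + 3239661312·x^4 + 5952061440·x^6 + 4156489728·x^8 - 7644119040·x^10 + 110075314176·x^12) + (1760832·x + 128480256·x^3 + 1888911360·x^5 + 5308416000·x^7 + 15288238080·x^9 + 48922361856·x^11)·Dx + (341202 + 13887168·x^2 + 389230080·x^4 + 940474368·x^6 + 1603141632·x^8 + 3737124864·x^10 + 24461180928·x^12)·Dx^2 + (195648·x + 14275584·x^3 + 209879040·x^5 + 589824000·x^7 + 1698693120·x^9 + 5435817984·x^11)·Dx^3 + (1825 + 135776·x^2 + 3251968·x^4 + 31014912·x^6 + 126812160·x^8 + 509607936·x^10 + 1358954496·x^12)·Dx^4  (order 4).
h: a_k = 0, 192, 0, -2624, 0, 34488, 0, -511248, 0, …
ICs: h(0) = 0, h′(0) = 192, h′′(0) = 0, h′′′(0) = -15744.

f: a_k = 0, 16, 0, -256/3, 0, 4096/5, 0, -65536/7, 0, …
g: a_k = 0, 6, 0, -9, 0, 81/20, 0, -243/280, 0, …
h₀=f·g: eliminate ⇒ L₀, order ≤ 2·2.
h₀' ⇒ L via d/dx closure of L₀.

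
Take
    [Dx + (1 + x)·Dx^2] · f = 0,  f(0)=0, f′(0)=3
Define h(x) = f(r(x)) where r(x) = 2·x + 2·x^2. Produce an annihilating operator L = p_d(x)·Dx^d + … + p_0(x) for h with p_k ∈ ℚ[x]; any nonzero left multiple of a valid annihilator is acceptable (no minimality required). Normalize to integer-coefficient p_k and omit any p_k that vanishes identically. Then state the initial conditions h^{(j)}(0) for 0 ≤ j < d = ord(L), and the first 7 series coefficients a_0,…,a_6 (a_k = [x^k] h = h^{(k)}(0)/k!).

f: a_k = 0, 3, -3/2, 1, -3/4, 3/5, -1/2, …
L₀ from L_f via x↦r, Dx↦r'^{-1}Dx.
L = (4·x + 4·x^2)·Dx + (1 + 4·x + 6·x^2 + 4·x^3)·Dx^2  (order 2).
h: a_k = 0, 6, 0, -4, 6, -24/5, 0, …
ICs: h(0) = 0, h′(0) = 6.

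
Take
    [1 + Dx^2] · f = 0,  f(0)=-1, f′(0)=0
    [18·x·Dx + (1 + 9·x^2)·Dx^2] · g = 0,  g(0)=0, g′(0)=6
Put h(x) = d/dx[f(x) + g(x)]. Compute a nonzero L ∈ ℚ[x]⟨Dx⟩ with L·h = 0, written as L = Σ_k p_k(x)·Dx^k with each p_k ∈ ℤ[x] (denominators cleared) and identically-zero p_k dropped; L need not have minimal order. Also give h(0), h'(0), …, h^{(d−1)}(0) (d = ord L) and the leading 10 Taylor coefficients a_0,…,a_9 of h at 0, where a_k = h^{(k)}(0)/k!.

L = (-1926·x + 17820·x^3 + 1458·x^5) + (-17 + 351·x^2 + 4617·x^4 + 729·x^6)·Dx + (-1926·x + 17820·x^3 + 1458·x^5)·Dx^2 + (-17 + 351·x^2 + 4617·x^4 + 729·x^6)·Dx^3  (order 3).
h: a_k = 6, 1, -54, -1/6, 486, 1/120, -4374, -1/5040, 39366, 1/362880, …
ICs: h(0) = 6, h′(0) = 1, h′′(0) = -108.

f: a_k = -1, 0, 1/2, 0, -1/24, 0, 1/720, 0, -1/40320, 0, …
g: a_k = 0, 6, 0, -18, 0, 486/5, 0, -4374/7, 0, 4374, …
Sum ⇒ L₀ = lclm(L_f,L_g) in ℚ(x)⟨Dx⟩.
Differentiate: ansatz ord ≤ ord L₀ ⇒ L.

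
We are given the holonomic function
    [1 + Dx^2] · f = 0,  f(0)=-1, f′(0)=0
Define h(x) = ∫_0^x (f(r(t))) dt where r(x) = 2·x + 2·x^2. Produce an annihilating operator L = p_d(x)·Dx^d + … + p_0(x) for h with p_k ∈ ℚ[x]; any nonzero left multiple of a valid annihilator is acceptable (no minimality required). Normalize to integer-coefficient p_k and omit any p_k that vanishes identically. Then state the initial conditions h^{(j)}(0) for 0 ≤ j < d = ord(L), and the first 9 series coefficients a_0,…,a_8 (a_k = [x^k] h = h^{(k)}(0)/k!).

f: a_k = -1, 0, 1/2, 0, -1/24, 0, 1/720, 0, -1/40320, …
f∘r: x↦r, Dx↦Dx/r' in L_f ⇒ L₀.
Integrate: L := L₀·Dx.
L = (4 + 24·x + 48·x^2 + 32·x^3)·Dx - 2·Dx^2 + (1 + 2·x)·Dx^3  (order 3).
h: a_k = 0, -1, 0, 2/3, 1, 4/15, -4/9, -176/315, -4/15, …
ICs: h(0) = 0, h′(0) = -1, h′′(0) = 0.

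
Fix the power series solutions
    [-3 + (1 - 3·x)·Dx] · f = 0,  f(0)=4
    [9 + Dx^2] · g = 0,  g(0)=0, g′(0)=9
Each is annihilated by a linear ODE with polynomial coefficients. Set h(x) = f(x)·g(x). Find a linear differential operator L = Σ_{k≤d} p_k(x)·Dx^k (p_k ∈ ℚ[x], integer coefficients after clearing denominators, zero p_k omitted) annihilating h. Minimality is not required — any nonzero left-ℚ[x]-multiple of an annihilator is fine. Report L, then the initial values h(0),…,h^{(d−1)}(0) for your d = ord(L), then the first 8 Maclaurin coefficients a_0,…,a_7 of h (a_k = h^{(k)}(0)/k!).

L = (-9 + 27·x) + 6·Dx + (-1 + 3·x)·Dx^2  (order 2).
h: a_k = 0, 36, 108, 270, 810, 24543/10, 73629/10, 3091689/140, …
ICs: h(0) = 0, h′(0) = 36.

f: a_k = 4, 12, 36, 108, 324, 972, 2916, 8748, …
g: a_k = 0, 9, 0, -27/2, 0, 243/40, 0, -729/560, …
L₀ := L_f ⊗_s L_g (sym. prod.), ord ≤ 2.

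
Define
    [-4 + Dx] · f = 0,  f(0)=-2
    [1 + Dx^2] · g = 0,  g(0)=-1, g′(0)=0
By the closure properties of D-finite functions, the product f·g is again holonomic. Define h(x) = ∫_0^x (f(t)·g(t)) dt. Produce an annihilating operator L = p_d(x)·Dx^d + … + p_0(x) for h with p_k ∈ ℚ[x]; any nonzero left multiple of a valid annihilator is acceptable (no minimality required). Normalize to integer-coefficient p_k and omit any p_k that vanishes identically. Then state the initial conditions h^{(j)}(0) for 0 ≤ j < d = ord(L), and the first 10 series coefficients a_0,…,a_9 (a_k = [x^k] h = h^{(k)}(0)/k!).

f: a_k = -2, -8, -16, -64/3, -64/3, -256/15, -512/45, -2048/315, -1024/315, -4096/2835, …
g: a_k = -1, 0, 1/2, 0, -1/24, 0, 1/720, 0, -1/40320, 0, …
Sym-product of L_f,L_g gives L₀ (≤ ord 2).
Integrate: L := L₀·Dx.
L = 17·Dx - 8·Dx^2 + Dx^3  (order 3).
h: a_k = 0, 2, 4, 5, 13/3, 161/60, 101/90, 11/56, -727/5040, -31679/181440, …
ICs: h(0) = 0, h′(0) = 2, h′′(0) = 8.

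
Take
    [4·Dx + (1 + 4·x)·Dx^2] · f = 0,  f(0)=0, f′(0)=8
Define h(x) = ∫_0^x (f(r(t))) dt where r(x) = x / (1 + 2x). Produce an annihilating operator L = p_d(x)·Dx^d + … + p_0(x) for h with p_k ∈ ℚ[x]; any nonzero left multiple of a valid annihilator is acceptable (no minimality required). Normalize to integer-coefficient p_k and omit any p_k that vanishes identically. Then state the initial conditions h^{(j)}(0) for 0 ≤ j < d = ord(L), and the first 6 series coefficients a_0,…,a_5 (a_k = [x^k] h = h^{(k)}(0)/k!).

L = (8 + 24·x)·Dx^2 + (1 + 8·x + 12·x^2)·Dx^3  (order 3).
h: a_k = 0, 0, 4, -32/3, 104/3, -128, …
ICs: h(0) = 0, h′(0) = 0, h′′(0) = 8.

f: a_k = 0, 8, -16, 128/3, -128, 2048/5, …
f∘r: x↦r, Dx↦Dx/r' in L_f ⇒ L₀.
h=∫h₀ ⇒ L = L₀·Dx.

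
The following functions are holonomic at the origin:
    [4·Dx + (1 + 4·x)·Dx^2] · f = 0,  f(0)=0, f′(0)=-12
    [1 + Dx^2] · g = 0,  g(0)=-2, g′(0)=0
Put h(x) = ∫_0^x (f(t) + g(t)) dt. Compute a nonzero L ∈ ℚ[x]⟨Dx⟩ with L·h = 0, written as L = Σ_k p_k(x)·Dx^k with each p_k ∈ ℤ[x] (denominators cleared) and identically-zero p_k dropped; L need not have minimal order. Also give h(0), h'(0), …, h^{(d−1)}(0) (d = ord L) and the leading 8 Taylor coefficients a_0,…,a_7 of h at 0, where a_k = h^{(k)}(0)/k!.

L = (388 + 32·x + 64·x^2)·Dx^2 + (33 + 140·x + 48·x^2 + 64·x^3)·Dx^3 + (388 + 32·x + 64·x^2)·Dx^4 + (33 + 140·x + 48·x^2 + 64·x^3)·Dx^5  (order 5).
h: a_k = 0, -2, -6, 25/3, -16, 2303/60, -512/5, 737281/2520, …
ICs: h(0) = 0, h′(0) = -2, h′′(0) = -12, h′′′(0) = 50, h′′′′(0) = -384.

f: a_k = 0, -12, 24, -64, 192, -3072/5, 2048, -49152/7, …
g: a_k = -2, 0, 1, 0, -1/12, 0, 1/360, 0, …
f+g: L₀ = lclm(L_f,L_g), ord ≤ 2+2.
h=∫h₀ ⇒ L = L₀·Dx.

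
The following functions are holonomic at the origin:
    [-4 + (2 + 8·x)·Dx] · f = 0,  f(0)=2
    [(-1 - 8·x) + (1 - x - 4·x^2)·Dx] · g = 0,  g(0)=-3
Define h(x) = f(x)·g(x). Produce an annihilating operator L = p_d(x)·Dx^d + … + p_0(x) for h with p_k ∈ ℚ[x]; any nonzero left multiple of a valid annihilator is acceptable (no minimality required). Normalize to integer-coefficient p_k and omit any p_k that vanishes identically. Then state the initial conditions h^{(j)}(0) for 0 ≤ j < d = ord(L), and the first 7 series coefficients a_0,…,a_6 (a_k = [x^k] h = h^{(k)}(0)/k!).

f: a_k = 2, 4, -4, 8, -20, 56, -168, …
g: a_k = -3, -3, -15, -27, -87, -195, -543, …
f·g: L₀ = L_f ⊗_s L_g, ord ≤ 1·1.
L = (3 + 10·x + 24·x^2) + (-1 - 3·x + 8·x^2 + 16·x^3)·Dx  (order 1).
h: a_k = -6, -18, -30, -126, -186, -858, -1098, …
ICs: h(0) = -6.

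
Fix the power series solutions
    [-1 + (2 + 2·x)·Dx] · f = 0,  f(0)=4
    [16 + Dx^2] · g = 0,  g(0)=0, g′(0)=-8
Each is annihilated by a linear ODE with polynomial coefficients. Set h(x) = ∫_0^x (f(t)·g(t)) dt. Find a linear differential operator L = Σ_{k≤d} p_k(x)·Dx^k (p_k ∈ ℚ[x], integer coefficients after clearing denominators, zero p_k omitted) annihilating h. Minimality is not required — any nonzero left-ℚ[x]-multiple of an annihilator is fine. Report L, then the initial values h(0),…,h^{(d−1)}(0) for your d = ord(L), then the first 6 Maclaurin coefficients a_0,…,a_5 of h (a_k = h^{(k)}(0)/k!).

f: a_k = 4, 2, -1/2, 1/4, -5/32, 7/64, …
g: a_k = 0, -8, 0, 64/3, 0, -256/15, …
Sym-product of L_f,L_g gives L₀ (≤ ord 2).
h=∫h₀ ⇒ L = L₀·Dx.
L = (67 + 128·x + 64·x^2)·Dx + (-4 - 4·x)·Dx^2 + (4 + 8·x + 4·x^2)·Dx^3  (order 3).
h: a_k = 0, 0, -16, -16/3, 67/3, 122/15, …
ICs: h(0) = 0, h′(0) = 0, h′′(0) = -32.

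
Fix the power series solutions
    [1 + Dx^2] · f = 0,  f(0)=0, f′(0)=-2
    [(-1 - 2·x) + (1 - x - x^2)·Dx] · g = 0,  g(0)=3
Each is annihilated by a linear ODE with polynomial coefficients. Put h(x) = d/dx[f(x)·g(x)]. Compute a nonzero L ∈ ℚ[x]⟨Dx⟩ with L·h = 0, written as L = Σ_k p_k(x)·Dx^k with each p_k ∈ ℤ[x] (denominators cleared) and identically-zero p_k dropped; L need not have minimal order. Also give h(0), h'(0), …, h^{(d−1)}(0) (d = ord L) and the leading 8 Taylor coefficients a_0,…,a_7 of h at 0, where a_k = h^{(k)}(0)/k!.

f: a_k = 0, -2, 0, 1/3, 0, -1/60, 0, 1/2520, …
g: a_k = 3, 3, 6, 9, 15, 24, 39, 63, …
Sym-product of L_f,L_g gives L₀ (≤ ord 2).
Derive L from L₀ (diff closure).
L = (3 - 2·x - x^2 + 2·x^3 + x^4) + (4 + 10·x + 6·x^2 + 4·x^3)·Dx + (-1 + x^2 + 2·x^3 + x^4)·Dx^2  (order 2).
h: a_k = -6, -12, -33, -68, -561/4, -2703/10, -61403/120, -19849/21, …
ICs: h(0) = -6, h′(0) = -12.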